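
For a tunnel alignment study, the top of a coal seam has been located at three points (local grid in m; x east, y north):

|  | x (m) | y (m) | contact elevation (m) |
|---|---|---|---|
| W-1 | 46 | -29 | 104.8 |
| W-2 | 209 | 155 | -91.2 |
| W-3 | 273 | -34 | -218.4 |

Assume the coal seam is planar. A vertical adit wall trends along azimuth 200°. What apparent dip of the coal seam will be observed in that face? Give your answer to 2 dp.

16.95°

Let the plane be z = a·x + b·y + c.
W-2−W-1: 163a + 184b = −196;  W-3−W-1: 227a − 5b = −323.2.
Solving gives a = −1.41955, b = 0.19232.
Unit vector along 200° is (sin 200°, cos 200°) = (-0.3420, -0.9397).
Slope in that direction = a·(-0.3420) + b·(-0.9397) = 0.30479.
Apparent dip = arctan|0.30479| = 16.95° (true dip is 55.1°, so apparent ≤ true as expected).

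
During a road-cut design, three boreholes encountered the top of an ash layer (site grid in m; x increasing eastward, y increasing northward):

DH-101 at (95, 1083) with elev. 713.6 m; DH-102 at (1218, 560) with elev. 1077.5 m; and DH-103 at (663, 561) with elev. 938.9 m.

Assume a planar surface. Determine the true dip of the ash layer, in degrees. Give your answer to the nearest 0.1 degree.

Let the plane be z = a·x + b·y + c.
DH-102−DH-101: 1123a − 523b = 363.9;  DH-103−DH-101: 568a − 522b = 225.3.
Solving gives a = 0.24944, b = −0.16019.
Gradient magnitude |∇z| = √(a² + b²) = √(0.06222 + 0.02566) = 0.29645.
True dip = arctan(0.29645) = 16.5°, dipping toward WNW (azimuth ≈ 303°).

16.5°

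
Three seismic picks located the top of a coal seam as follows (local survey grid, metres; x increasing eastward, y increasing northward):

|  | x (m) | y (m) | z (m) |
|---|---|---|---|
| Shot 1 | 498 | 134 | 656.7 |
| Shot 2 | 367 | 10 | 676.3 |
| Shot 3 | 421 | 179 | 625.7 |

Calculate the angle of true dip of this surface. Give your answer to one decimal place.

22.2°

Two edge vectors: Shot 1→Shot 2 = (-131, -124, 19.6), Shot 1→Shot 3 = (-77, 45, -31).
Normal n = (Shot 1→Shot 2) × (Shot 1→Shot 3) = (2962, -5570.2, -15443).
So ∂z/∂x = −n_x/n_z = 0.19180 and ∂z/∂y = −n_y/n_z = −0.36069.
Gradient magnitude |∇z| = √(a² + b²) = √(0.03679 + 0.13010) = 0.40852.
True dip = arctan(0.40852) = 22.2°, dipping toward NNW (azimuth ≈ 332°).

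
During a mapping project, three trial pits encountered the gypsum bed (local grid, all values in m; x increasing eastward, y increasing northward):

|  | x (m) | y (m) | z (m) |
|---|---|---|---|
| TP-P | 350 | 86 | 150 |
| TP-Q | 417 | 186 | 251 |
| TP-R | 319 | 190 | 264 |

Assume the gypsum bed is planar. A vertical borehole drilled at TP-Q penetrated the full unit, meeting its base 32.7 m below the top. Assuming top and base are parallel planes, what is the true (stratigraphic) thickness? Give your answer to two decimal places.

Two edge vectors: TP-P→TP-Q = (67, 100, 101), TP-P→TP-R = (-31, 104, 114).
Normal n = (TP-P→TP-Q) × (TP-P→TP-R) = (896, -10769, 10068).
So ∂z/∂x = −n_x/n_z = −0.08899 and ∂z/∂y = −n_y/n_z = 1.06963.
|∇z| = √(a²+b²) = 1.07332, so dip δ = arctan(1.07332) = 47.03°.
True thickness = vertical thickness × cos δ = 32.7 × cos 47.03° = 22.29 m.

22.29 m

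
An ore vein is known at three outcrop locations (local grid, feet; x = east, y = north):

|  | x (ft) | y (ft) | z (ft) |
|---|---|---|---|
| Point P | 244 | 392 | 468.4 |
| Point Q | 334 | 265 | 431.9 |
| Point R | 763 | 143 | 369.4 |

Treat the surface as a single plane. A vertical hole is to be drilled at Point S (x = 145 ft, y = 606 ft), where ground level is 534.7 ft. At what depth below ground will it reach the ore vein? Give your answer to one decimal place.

Let the plane be z = a·x + b·y + c.
Point Q−Point P: 90a − 127b = −36.5;  Point R−Point P: 519a − 249b = −99.
Solving gives a = −0.08010, b = 0.23064.
Then c = 468.4 − a·244 − b·392 = 397.53.
At (145, 606): z_contact = −11.61 + 139.77 + 397.53 = 525.69 ft.
Depth below ground = 534.7 − 525.69 = 9.0 ft.

9.0 ft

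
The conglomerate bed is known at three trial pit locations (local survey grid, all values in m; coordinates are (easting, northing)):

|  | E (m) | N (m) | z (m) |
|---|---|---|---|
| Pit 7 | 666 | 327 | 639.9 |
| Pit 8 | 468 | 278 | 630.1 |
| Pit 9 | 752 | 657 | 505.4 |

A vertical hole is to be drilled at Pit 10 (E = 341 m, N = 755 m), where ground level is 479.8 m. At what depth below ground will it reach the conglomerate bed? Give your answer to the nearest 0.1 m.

Two edge vectors: Pit 7→Pit 8 = (-198, -49, -9.8), Pit 7→Pit 9 = (86, 330, -134.5).
Normal n = (Pit 7→Pit 8) × (Pit 7→Pit 9) = (9824.5, -27473.8, -61126).
So ∂z/∂E = −n_x/n_z = 0.16073 and ∂z/∂N = −n_y/n_z = −0.44946.
Intercept c from Pit 7: 639.9 − 107.04 + 146.97 = 679.83.
At (341, 755): z_contact = 54.81 − 339.34 + 679.83 = 395.29 m.
Depth below ground = 479.8 − 395.29 = 84.5 m.

84.5 m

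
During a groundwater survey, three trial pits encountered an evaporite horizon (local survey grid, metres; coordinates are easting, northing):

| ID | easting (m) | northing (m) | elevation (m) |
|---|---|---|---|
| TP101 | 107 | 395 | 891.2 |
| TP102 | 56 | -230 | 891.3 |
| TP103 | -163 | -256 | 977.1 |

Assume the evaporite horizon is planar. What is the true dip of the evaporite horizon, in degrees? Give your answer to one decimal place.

21.6°

Two edge vectors: TP101→TP102 = (-51, -625, 0.1), TP101→TP103 = (-270, -651, 85.9).
Normal n = (TP101→TP102) × (TP101→TP103) = (-53622.4, 4353.9, -135549).
So ∂z/∂easting = −n_x/n_z = −0.39559 and ∂z/∂northing = −n_y/n_z = 0.03212.
Gradient magnitude |∇z| = √(a² + b²) = √(0.15649 + 0.00103) = 0.39690.
True dip = arctan(0.39690) = 21.6°, dipping toward E (azimuth ≈ 095°).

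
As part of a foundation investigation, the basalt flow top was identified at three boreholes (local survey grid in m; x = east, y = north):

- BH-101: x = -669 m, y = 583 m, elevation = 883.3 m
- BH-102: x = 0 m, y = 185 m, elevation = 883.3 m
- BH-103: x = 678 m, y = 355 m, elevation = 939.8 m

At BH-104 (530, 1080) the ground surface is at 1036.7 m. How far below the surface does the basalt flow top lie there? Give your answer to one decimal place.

34.1 m

Two edge vectors: BH-101→BH-102 = (669, -398, 0), BH-101→BH-103 = (1347, -228, 56.5).
Normal n = (BH-101→BH-102) × (BH-101→BH-103) = (-22487, -37798.5, 383574).
So ∂z/∂x = −n_x/n_z = 0.058625 and ∂z/∂y = −n_y/n_z = 0.098543.
Intercept c from BH-101: 883.3 + 39.22 − 57.45 = 865.07.
At (530, 1080): z_contact = 31.07 + 106.43 + 865.07 = 1002.57 m.
Depth below ground = 1036.7 − 1002.57 = 34.1 m.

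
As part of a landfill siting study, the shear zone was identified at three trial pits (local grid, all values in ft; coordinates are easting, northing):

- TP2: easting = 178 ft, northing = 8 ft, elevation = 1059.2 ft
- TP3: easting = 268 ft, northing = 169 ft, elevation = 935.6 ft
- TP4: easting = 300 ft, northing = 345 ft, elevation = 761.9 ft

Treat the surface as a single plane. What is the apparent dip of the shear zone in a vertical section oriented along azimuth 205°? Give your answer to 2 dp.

Two edge vectors: TP2→TP3 = (90, 161, -123.6), TP2→TP4 = (122, 337, -297.3).
Normal n = (TP2→TP3) × (TP2→TP4) = (-6212.1, 11677.8, 10688).
So ∂z/∂easting = −n_x/n_z = 0.58122 and ∂z/∂northing = −n_y/n_z = −1.09261.
Unit vector along 205° is (sin 205°, cos 205°) = (-0.4226, -0.9063).
Slope in that direction = a·(-0.4226) + b·(-0.9063) = 0.74460.
Apparent dip = arctan|0.74460| = 36.67° (true dip is 51.1°, so apparent ≤ true as expected).

36.67°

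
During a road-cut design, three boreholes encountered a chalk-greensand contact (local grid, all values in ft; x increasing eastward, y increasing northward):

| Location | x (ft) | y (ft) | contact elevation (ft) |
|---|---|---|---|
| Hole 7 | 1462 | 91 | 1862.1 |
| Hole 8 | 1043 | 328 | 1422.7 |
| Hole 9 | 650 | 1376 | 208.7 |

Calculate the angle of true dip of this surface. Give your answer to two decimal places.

47.52°

Let the plane be z = a·x + b·y + c.
Hole 8−Hole 7: −419a + 237b = −439.4;  Hole 9−Hole 7: −812a + 1285b = −1653.4.
Solving gives a = 0.49939, b = −0.97113.
Gradient magnitude |∇z| = √(a² + b²) = √(0.24939 + 0.94309) = 1.09200.
True dip = arctan(1.09200) = 47.52°, dipping toward NNW (azimuth ≈ 333°).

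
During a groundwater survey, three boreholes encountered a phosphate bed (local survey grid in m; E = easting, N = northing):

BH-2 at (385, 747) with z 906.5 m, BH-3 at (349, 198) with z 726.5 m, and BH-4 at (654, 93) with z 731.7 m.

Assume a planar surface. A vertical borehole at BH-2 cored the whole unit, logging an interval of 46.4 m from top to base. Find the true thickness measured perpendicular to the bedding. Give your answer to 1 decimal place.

Let the plane be z = a·E + b·N + c.
BH-3−BH-2: −36a − 549b = −180;  BH-4−BH-2: 269a − 654b = −174.8.
Solving gives a = 0.12705, b = 0.31954.
|∇z| = √(a²+b²) = 0.34387, so dip δ = arctan(0.34387) = 18.98°.
True thickness = vertical thickness × cos δ = 46.4 × cos 18.98° = 43.9 m.

43.9 m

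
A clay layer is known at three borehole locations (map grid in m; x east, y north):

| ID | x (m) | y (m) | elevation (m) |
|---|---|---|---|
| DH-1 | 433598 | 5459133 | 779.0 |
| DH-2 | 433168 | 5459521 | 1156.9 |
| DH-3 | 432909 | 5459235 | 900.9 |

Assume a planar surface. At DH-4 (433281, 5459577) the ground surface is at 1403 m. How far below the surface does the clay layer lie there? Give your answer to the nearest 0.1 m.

Two edge vectors: DH-1→DH-2 = (-430, 388, 377.9), DH-1→DH-3 = (-689, 102, 121.9).
Normal n = (DH-1→DH-2) × (DH-1→DH-3) = (8751.4, -207956.1, 223472).
So ∂z/∂x = −n_x/n_z = −0.039161058 and ∂z/∂y = −n_y/n_z = 0.930568930.
Intercept c from DH-1: 779 + 16980.16 − 5080099.56 = −5062340.40.
At (433281, 5459577): z_contact = −16967.74 + 5080512.73 − 5062340.40 = 1204.59 m.
Depth below ground = 1403 − 1204.59 = 198.4 m.

198.4 m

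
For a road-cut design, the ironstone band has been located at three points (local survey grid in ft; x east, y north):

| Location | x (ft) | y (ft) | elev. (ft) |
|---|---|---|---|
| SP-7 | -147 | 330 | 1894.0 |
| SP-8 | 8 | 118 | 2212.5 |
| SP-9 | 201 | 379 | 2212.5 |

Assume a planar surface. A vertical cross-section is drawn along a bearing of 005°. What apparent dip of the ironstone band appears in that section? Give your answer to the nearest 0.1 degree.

33.6°

Let the plane be z = a·x + b·y + c.
SP-8−SP-7: 155a − 212b = 318.5;  SP-9−SP-7: 348a + 49b = 318.5.
Solving gives a = 1.02160, b = −0.75543.
Unit vector along 005° is (sin 5°, cos 5°) = (0.0872, 0.9962).
Slope in that direction = a·(0.0872) + b·(0.9962) = −0.66352.
Apparent dip = arctan|0.66352| = 33.6° (true dip is 51.8°, so apparent ≤ true as expected).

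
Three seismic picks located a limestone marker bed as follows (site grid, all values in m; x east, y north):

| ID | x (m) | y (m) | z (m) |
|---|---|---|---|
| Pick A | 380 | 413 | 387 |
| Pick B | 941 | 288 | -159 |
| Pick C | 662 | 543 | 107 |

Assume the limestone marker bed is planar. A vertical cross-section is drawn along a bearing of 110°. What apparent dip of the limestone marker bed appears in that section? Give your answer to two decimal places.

Let the plane be z = a·x + b·y + c.
Pick B−Pick A: 561a − 125b = −546;  Pick C−Pick A: 282a + 130b = −280.
Solving gives a = −0.97966, b = −0.02873.
Unit vector along 110° is (sin 110°, cos 110°) = (0.9397, -0.3420).
Slope in that direction = a·(0.9397) + b·(-0.3420) = −0.91076.
Apparent dip = arctan|0.91076| = 42.33° (true dip is 44.4°, so apparent ≤ true as expected).

42.33°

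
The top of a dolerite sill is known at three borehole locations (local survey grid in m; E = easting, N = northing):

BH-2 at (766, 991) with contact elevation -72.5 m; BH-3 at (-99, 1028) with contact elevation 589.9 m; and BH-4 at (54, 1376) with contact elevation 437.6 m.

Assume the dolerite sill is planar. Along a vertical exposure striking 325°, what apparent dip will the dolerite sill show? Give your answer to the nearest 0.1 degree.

19.8°

Two edge vectors: BH-2→BH-3 = (-865, 37, 662.4), BH-2→BH-4 = (-712, 385, 510.1).
Normal n = (BH-2→BH-3) × (BH-2→BH-4) = (-236150.3, -30392.3, -306681).
So ∂z/∂E = −n_x/n_z = −0.77002 and ∂z/∂N = −n_y/n_z = −0.09910.
Unit vector along 325° is (sin 325°, cos 325°) = (-0.5736, 0.8192).
Slope in that direction = a·(-0.5736) + b·(0.8192) = 0.36049.
Apparent dip = arctan|0.36049| = 19.8° (true dip is 37.8°, so apparent ≤ true as expected).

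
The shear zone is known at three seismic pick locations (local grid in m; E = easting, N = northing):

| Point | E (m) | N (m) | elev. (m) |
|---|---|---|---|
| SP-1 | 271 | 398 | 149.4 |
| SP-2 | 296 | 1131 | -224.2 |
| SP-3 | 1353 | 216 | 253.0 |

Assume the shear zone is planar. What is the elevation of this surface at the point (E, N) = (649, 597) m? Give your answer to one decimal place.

51.7 m

Let the plane be z = a·E + b·N + c.
SP-2−SP-1: 25a + 733b = −373.6;  SP-3−SP-1: 1082a − 182b = 103.6.
Solving gives a = 0.009959, b = −0.510026.
Then c = 149.4 − a·271 − b·398 = 349.69.
At (649, 597): z = 6.5 − 304.5 + 349.69 = 51.7 m.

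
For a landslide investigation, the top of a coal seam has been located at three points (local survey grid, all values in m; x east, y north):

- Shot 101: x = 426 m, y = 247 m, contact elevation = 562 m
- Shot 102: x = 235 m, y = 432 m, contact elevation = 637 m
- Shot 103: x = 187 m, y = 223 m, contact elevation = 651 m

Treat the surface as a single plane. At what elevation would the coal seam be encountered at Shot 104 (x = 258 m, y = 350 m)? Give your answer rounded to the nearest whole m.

Let the plane be z = a·x + b·y + c.
Shot 102−Shot 101: −191a + 185b = 75;  Shot 103−Shot 101: −239a − 24b = 89.
Solving gives a = −0.37429, b = 0.01898.
Then c = 562 − a·426 − b·247 = 716.76.
At (258, 350): z = −96.6 + 6.6 + 716.76 = 626.8 m.

627 m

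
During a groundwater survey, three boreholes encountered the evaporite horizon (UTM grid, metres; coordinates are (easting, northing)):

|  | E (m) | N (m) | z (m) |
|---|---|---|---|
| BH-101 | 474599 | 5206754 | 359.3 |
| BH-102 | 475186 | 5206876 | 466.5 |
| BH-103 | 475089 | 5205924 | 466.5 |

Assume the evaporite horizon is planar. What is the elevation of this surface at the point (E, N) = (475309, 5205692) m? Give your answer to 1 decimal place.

Let the plane be z = a·E + b·N + c.
BH-102−BH-101: 587a + 122b = 107.2;  BH-103−BH-101: 490a − 830b = 107.2.
Solving gives a = 0.186574526, b = −0.019010220.
Then c = 359.3 − a·474599 − b·5206754 = 10792.75.
At (475309, 5205692): z = 88680.6 − 98961.3 + 10792.75 = 512.0 m.

512.0 m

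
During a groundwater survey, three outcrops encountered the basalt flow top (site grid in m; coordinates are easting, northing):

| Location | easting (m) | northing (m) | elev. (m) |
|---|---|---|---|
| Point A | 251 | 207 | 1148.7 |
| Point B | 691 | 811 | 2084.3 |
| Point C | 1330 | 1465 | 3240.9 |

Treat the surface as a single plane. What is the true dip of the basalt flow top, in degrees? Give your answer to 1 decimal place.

Two edge vectors: Point A→Point B = (440, 604, 935.6), Point A→Point C = (1079, 1258, 2092.2).
Normal n = (Point A→Point B) × (Point A→Point C) = (86704, 88944.4, -98196).
So ∂z/∂easting = −n_x/n_z = 0.88297 and ∂z/∂northing = −n_y/n_z = 0.90578.
Gradient magnitude |∇z| = √(a² + b²) = √(0.77963 + 0.82045) = 1.26494.
True dip = arctan(1.26494) = 51.7°, dipping toward SW (azimuth ≈ 224°).

51.7°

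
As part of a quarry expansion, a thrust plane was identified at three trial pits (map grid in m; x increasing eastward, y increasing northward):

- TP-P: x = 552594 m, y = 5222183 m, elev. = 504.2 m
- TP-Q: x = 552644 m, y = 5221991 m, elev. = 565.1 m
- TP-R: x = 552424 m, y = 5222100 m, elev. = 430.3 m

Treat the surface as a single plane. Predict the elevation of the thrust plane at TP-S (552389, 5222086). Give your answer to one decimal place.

Let the plane be z = a·x + b·y + c.
TP-Q−TP-P: 50a − 192b = 60.9;  TP-R−TP-P: −170a − 83b = −73.9.
Solving gives a = 0.523063332, b = −0.180973091.
Then c = 504.2 − a·552594 − b·5222183 = 656537.14.
At (552389, 5222086): z = 288934.4 − 945057.0 + 656537.14 = 414.5 m.

414.5 m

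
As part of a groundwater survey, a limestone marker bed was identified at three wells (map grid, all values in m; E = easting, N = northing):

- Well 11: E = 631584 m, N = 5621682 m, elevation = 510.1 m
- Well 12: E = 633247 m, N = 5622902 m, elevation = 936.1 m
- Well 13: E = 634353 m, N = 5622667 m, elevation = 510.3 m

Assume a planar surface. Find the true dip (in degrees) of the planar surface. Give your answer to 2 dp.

Let the plane be z = a·E + b·N + c.
Well 12−Well 11: 1663a + 1220b = 426;  Well 13−Well 11: 2769a + 985b = 0.2.
Solving gives a = −0.24100, b = 0.67769.
Gradient magnitude |∇z| = √(a² + b²) = √(0.05808 + 0.45926) = 0.71926.
True dip = arctan(0.71926) = 35.73°, dipping toward SSE (azimuth ≈ 160°).

35.73°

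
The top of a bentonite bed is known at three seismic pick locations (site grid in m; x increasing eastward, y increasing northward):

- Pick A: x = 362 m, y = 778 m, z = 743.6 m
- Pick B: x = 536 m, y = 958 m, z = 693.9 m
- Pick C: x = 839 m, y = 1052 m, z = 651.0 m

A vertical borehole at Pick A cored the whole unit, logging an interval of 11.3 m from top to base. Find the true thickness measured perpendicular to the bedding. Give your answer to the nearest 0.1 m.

11.0 m

Two edge vectors: Pick A→Pick B = (174, 180, -49.7), Pick A→Pick C = (477, 274, -92.6).
Normal n = (Pick A→Pick B) × (Pick A→Pick C) = (-3050.2, -7594.5, -38184).
So ∂z/∂x = −n_x/n_z = −0.07988 and ∂z/∂y = −n_y/n_z = −0.19889.
|∇z| = √(a²+b²) = 0.21433, so dip δ = arctan(0.21433) = 12.10°.
True thickness = vertical thickness × cos δ = 11.3 × cos 12.10° = 11.0 m.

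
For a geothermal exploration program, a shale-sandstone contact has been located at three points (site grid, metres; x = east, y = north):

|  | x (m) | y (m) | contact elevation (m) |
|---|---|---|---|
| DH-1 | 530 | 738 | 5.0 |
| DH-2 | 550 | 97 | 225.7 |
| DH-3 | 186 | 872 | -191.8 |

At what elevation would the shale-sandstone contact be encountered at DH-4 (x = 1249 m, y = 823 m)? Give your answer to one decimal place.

Two edge vectors: DH-1→DH-2 = (20, -641, 220.7), DH-1→DH-3 = (-344, 134, -196.8).
Normal n = (DH-1→DH-2) × (DH-1→DH-3) = (96575, -71984.8, -217824).
So ∂z/∂x = −n_x/n_z = 0.443363 and ∂z/∂y = −n_y/n_z = −0.330472.
Intercept c from DH-1: 5 − 234.98 + 243.89 = 13.91.
At (1249, 823): z = 553.8 − 272.0 + 13.91 = 295.7 m.

295.7 m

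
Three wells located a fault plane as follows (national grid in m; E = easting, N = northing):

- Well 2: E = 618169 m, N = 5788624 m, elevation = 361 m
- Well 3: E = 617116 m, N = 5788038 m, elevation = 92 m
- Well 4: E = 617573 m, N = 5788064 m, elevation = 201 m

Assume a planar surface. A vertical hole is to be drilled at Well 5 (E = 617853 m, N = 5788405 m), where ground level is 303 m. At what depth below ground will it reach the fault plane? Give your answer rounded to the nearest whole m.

Let the plane be z = a·E + b·N + c.
Well 3−Well 2: −1053a − 586b = −269;  Well 4−Well 2: −596a − 560b = −160.
Solving gives a = 0.23658204, b = 0.03392340.
Then c = 361 − a·618169 − b·5788624 = −342256.50.
At (617853, 5788405): z_contact = 146172.9 + 196362.4 − 342256.50 = 278.8 m.
Depth below ground = 303 − 278.8 = 24 m.

24 m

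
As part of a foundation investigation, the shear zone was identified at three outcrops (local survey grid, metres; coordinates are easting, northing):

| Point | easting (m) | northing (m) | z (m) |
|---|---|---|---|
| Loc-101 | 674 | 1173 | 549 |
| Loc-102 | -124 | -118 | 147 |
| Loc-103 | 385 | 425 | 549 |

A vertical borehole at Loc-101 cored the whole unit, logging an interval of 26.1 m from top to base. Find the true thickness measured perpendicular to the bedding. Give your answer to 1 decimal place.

14.9 m

Let the plane be z = a·easting + b·northing + c.
Loc-102−Loc-101: −798a − 1291b = −402;  Loc-103−Loc-101: −289a − 748b = 0.
Solving gives a = 1.34356, b = −0.51910.
|∇z| = √(a²+b²) = 1.44036, so dip δ = arctan(1.44036) = 55.23°.
True thickness = vertical thickness × cos δ = 26.1 × cos 55.23° = 14.9 m.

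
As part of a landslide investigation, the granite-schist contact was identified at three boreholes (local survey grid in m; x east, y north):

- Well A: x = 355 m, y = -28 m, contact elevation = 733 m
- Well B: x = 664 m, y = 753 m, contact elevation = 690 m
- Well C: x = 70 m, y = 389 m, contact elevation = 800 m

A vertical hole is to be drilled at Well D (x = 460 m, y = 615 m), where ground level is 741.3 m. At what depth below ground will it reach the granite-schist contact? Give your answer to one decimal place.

13.8 m

Let the plane be z = a·x + b·y + c.
Well B−Well A: 309a + 781b = −43;  Well C−Well A: −285a + 417b = 67.
Solving gives a = −0.19992, b = 0.02404.
Then c = 733 − a·355 − b·-28 = 804.64.
At (460, 615): z_contact = −91.96 + 14.78 + 804.64 = 727.47 m.
Depth below ground = 741.3 − 727.47 = 13.8 m.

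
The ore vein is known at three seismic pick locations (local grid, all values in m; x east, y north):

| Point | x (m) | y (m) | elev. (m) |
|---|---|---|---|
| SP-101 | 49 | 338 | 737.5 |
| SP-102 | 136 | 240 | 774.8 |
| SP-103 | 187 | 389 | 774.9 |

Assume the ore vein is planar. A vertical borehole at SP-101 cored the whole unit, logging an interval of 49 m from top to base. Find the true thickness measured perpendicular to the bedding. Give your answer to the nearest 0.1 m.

46.6 m

Let the plane be z = a·x + b·y + c.
SP-102−SP-101: 87a − 98b = 37.3;  SP-103−SP-101: 138a + 51b = 37.4.
Solving gives a = 0.30998, b = −0.10543.
|∇z| = √(a²+b²) = 0.32742, so dip δ = arctan(0.32742) = 18.13°.
True thickness = vertical thickness × cos δ = 49 × cos 18.13° = 46.6 m.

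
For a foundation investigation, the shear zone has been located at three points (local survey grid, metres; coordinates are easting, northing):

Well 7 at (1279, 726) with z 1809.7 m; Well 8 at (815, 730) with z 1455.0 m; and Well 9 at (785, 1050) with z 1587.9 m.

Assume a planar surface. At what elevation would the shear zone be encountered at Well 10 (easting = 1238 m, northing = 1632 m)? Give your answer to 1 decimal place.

Two edge vectors: Well 7→Well 8 = (-464, 4, -354.7), Well 7→Well 9 = (-494, 324, -221.8).
Normal n = (Well 7→Well 8) × (Well 7→Well 9) = (114035.6, 72306.6, -148360).
So ∂z/∂easting = −n_x/n_z = 0.768641 and ∂z/∂northing = −n_y/n_z = 0.487373.
Intercept c from Well 7: 1809.7 − 983.09 − 353.83 = 472.78.
At (1238, 1632): z = 951.6 + 795.4 + 472.78 = 2219.7 m.

2219.7 m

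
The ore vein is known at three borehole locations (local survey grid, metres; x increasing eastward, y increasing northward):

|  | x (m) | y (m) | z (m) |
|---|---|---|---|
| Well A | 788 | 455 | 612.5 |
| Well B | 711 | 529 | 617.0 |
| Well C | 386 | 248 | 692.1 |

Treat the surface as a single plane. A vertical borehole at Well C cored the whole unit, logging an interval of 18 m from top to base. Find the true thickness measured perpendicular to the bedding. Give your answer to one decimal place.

Two edge vectors: Well A→Well B = (-77, 74, 4.5), Well A→Well C = (-402, -207, 79.6).
Normal n = (Well A→Well B) × (Well A→Well C) = (6821.9, 4320.2, 45687).
So ∂z/∂x = −n_x/n_z = −0.14932 and ∂z/∂y = −n_y/n_z = −0.09456.
|∇z| = √(a²+b²) = 0.17674, so dip δ = arctan(0.17674) = 10.02°.
True thickness = vertical thickness × cos δ = 18 × cos 10.02° = 17.7 m.

17.7 m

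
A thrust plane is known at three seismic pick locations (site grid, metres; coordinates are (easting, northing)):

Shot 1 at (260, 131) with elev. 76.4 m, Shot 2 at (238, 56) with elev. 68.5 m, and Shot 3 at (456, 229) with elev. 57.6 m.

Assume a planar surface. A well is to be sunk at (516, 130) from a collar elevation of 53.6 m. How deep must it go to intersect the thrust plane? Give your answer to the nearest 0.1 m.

Two edge vectors: Shot 1→Shot 2 = (-22, -75, -7.9), Shot 1→Shot 3 = (196, 98, -18.8).
Normal n = (Shot 1→Shot 2) × (Shot 1→Shot 3) = (2184.2, -1962, 12544).
So ∂z/∂E = −n_x/n_z = −0.17412 and ∂z/∂N = −n_y/n_z = 0.15641.
Intercept c from Shot 1: 76.4 + 45.27 − 20.49 = 101.18.
At (516, 130): z_contact = −89.85 + 20.33 + 101.18 = 31.67 m.
Depth below ground = 53.6 − 31.67 = 21.9 m.

21.9 m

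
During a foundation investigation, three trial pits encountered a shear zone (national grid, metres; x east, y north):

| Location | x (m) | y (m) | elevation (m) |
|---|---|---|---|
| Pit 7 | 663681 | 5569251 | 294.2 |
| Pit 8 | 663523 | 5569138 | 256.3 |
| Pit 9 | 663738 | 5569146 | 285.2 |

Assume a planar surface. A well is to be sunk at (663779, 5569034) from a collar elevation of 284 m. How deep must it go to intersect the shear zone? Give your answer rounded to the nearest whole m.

11 m

Two edge vectors: Pit 7→Pit 8 = (-158, -113, -37.9), Pit 7→Pit 9 = (57, -105, -9).
Normal n = (Pit 7→Pit 8) × (Pit 7→Pit 9) = (-2962.5, -3582.3, 23031).
So ∂z/∂x = −n_x/n_z = 0.12863098 and ∂z/∂y = −n_y/n_z = 0.15554253.
Intercept c from Pit 7: 294.2 − 85369.93 − 866255.39 = −951331.12.
At (663779, 5569034): z_contact = 85382.5 + 866221.6 − 951331.12 = 273.1 m.
Depth below ground = 284 − 273.1 = 11 m.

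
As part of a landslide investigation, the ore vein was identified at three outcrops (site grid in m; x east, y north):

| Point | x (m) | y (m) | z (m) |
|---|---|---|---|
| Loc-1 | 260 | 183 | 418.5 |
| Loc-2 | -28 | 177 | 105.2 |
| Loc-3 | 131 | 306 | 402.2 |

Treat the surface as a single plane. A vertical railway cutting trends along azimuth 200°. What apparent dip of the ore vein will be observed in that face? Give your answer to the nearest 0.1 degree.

Let the plane be z = a·x + b·y + c.
Loc-2−Loc-1: −288a − 6b = −313.3;  Loc-3−Loc-1: −129a + 123b = −16.3.
Solving gives a = 1.06729, b = 0.98683.
Unit vector along 200° is (sin 200°, cos 200°) = (-0.3420, -0.9397).
Slope in that direction = a·(-0.3420) + b·(-0.9397) = −1.29235.
Apparent dip = arctan|1.29235| = 52.3° (true dip is 55.5°, so apparent ≤ true as expected).

52.3°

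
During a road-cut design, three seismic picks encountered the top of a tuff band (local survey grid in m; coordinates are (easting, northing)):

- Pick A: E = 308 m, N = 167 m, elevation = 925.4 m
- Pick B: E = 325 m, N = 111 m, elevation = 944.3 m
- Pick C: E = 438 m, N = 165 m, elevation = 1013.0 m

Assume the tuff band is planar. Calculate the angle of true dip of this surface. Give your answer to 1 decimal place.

34.4°

Two edge vectors: Pick A→Pick B = (17, -56, 18.9), Pick A→Pick C = (130, -2, 87.6).
Normal n = (Pick A→Pick B) × (Pick A→Pick C) = (-4867.8, 967.8, 7246).
So ∂z/∂E = −n_x/n_z = 0.67179 and ∂z/∂N = −n_y/n_z = −0.13356.
Gradient magnitude |∇z| = √(a² + b²) = √(0.45130 + 0.01784) = 0.68494.
True dip = arctan(0.68494) = 34.4°, dipping toward W (azimuth ≈ 281°).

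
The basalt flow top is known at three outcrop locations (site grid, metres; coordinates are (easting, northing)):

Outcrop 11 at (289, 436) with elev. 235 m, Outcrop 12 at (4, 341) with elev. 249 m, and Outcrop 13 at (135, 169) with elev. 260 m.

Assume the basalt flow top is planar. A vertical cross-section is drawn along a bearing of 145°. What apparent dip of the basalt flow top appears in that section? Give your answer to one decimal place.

3.1°

Let the plane be z = a·E + b·N + c.
Outcrop 12−Outcrop 11: −285a − 95b = 14;  Outcrop 13−Outcrop 11: −154a − 267b = 25.
Solving gives a = −0.02218, b = −0.08084.
Unit vector along 145° is (sin 145°, cos 145°) = (0.5736, -0.8192).
Slope in that direction = a·(0.5736) + b·(-0.8192) = 0.05350.
Apparent dip = arctan|0.05350| = 3.1° (true dip is 4.8°, so apparent ≤ true as expected).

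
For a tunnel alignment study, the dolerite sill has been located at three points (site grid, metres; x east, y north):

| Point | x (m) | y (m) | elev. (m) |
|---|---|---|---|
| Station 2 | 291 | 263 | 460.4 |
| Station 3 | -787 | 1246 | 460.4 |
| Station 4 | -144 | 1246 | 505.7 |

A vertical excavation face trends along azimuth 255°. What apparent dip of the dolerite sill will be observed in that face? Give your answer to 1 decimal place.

5.0°

Two edge vectors: Station 2→Station 3 = (-1078, 983, 0), Station 2→Station 4 = (-435, 983, 45.3).
Normal n = (Station 2→Station 3) × (Station 2→Station 4) = (44529.9, 48833.4, -632069).
So ∂z/∂x = −n_x/n_z = 0.07045 and ∂z/∂y = −n_y/n_z = 0.07726.
Unit vector along 255° is (sin 255°, cos 255°) = (-0.9659, -0.2588).
Slope in that direction = a·(-0.9659) + b·(-0.2588) = −0.08805.
Apparent dip = arctan|0.08805| = 5.0° (true dip is 6.0°, so apparent ≤ true as expected).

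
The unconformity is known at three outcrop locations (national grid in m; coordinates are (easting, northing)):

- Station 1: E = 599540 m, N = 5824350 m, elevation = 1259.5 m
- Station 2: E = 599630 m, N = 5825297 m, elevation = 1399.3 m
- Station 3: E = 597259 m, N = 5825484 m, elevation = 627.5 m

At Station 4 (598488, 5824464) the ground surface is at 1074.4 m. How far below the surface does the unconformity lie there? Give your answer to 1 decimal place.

Let the plane be z = a·E + b·N + c.
Station 2−Station 1: 90a + 947b = 139.8;  Station 3−Station 1: −2281a + 1134b = −632.
Solving gives a = 0.334651332, b = 0.115819831.
Then c = 1259.5 − a·599540 − b·5824350 = −873952.59.
At (598488, 5824464): z_contact = 200284.81 + 674588.44 − 873952.59 = 920.65 m.
Depth below ground = 1074.4 − 920.65 = 153.7 m.

153.7 m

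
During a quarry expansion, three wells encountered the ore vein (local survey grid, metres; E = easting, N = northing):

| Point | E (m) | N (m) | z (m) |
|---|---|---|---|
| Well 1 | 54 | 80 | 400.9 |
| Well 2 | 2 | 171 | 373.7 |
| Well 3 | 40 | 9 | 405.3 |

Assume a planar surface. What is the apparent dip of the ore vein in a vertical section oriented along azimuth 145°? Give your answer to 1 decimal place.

Let the plane be z = a·E + b·N + c.
Well 2−Well 1: −52a + 91b = −27.2;  Well 3−Well 1: −14a − 71b = 4.4.
Solving gives a = 0.30826, b = −0.12275.
Unit vector along 145° is (sin 145°, cos 145°) = (0.5736, -0.8192).
Slope in that direction = a·(0.5736) + b·(-0.8192) = 0.27736.
Apparent dip = arctan|0.27736| = 15.5° (true dip is 18.4°, so apparent ≤ true as expected).

15.5°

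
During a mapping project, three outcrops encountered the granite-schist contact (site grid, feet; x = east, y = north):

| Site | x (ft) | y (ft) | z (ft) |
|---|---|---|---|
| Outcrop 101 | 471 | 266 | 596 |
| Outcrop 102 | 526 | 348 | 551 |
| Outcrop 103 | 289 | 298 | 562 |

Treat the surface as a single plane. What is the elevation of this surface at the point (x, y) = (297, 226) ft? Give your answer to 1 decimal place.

Let the plane be z = a·x + b·y + c.
Outcrop 102−Outcrop 101: 55a + 82b = −45;  Outcrop 103−Outcrop 101: −182a + 32b = −34.
Solving gives a = 0.08080, b = −0.60297.
Then c = 596 − a·471 − b·266 = 718.34.
At (297, 226): z = 24.0 − 136.3 + 718.34 = 606.1 ft.

606.1 ft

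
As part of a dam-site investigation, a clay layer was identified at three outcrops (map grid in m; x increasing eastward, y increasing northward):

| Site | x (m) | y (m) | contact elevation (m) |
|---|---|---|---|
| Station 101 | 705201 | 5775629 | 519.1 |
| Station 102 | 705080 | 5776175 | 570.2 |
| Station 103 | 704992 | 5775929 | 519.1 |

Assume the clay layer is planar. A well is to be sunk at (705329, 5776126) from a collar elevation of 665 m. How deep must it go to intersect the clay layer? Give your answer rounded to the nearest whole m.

52 m

Let the plane be z = a·x + b·y + c.
Station 102−Station 101: −121a + 546b = 51.1;  Station 103−Station 101: −209a + 300b = 0.
Solving gives a = 0.19700825, b = 0.13724908.
Then c = 519.1 − a·705201 − b·5775629 = −931111.09.
At (705329, 5776126): z_contact = 138955.6 + 792768.0 − 931111.09 = 612.5 m.
Depth below ground = 665 − 612.5 = 52 m.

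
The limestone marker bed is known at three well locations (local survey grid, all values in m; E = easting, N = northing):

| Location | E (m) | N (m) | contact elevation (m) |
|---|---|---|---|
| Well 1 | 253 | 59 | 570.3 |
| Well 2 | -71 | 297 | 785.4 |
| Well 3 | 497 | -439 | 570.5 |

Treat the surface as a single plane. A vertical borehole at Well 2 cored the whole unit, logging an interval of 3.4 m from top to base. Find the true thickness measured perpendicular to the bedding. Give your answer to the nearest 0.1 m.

Two edge vectors: Well 1→Well 2 = (-324, 238, 215.1), Well 1→Well 3 = (244, -498, 0.2).
Normal n = (Well 1→Well 2) × (Well 1→Well 3) = (107167.4, 52549.2, 103280).
So ∂z/∂E = −n_x/n_z = −1.03764 and ∂z/∂N = −n_y/n_z = −0.50880.
|∇z| = √(a²+b²) = 1.15567, so dip δ = arctan(1.15567) = 49.13°.
True thickness = vertical thickness × cos δ = 3.4 × cos 49.13° = 2.2 m.

2.2 m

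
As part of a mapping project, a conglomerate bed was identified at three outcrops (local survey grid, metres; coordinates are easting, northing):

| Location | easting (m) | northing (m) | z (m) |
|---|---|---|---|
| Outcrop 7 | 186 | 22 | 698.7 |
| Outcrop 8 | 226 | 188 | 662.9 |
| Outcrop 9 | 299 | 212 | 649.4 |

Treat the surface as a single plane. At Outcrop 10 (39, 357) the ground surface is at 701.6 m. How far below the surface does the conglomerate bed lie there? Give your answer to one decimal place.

46.9 m

Let the plane be z = a·easting + b·northing + c.
Outcrop 8−Outcrop 7: 40a + 166b = −35.8;  Outcrop 9−Outcrop 7: 113a + 190b = −49.3.
Solving gives a = −0.12384, b = −0.18582.
Then c = 698.7 − a·186 − b·22 = 725.82.
At (39, 357): z_contact = −4.83 − 66.34 + 725.82 = 654.65 m.
Depth below ground = 701.6 − 654.65 = 46.9 m.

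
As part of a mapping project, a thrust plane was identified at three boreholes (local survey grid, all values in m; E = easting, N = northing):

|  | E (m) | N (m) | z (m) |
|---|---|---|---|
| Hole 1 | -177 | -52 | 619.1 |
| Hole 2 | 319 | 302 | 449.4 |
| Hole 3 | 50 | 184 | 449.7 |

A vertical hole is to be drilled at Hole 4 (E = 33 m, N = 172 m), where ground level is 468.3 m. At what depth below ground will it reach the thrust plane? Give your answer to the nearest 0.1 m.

12.9 m

Let the plane be z = a·E + b·N + c.
Hole 2−Hole 1: 496a + 354b = −169.7;  Hole 3−Hole 1: 227a + 236b = −169.4.
Solving gives a = 0.54277, b = −1.23986.
Then c = 619.1 − a·-177 − b·-52 = 650.70.
At (33, 172): z_contact = 17.91 − 213.26 + 650.70 = 455.35 m.
Depth below ground = 468.3 − 455.35 = 12.9 m.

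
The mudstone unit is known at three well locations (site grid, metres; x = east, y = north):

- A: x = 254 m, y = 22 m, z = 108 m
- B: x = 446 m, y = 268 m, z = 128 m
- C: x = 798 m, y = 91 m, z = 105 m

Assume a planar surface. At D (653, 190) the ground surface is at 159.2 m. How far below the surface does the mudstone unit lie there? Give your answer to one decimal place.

42.2 m

Let the plane be z = a·x + b·y + c.
B−A: 192a + 246b = 20;  C−A: 544a + 69b = −3.
Solving gives a = −0.01757, b = 0.09501.
Then c = 108 − a·254 − b·22 = 110.37.
At (653, 190): z_contact = −11.47 + 18.05 + 110.37 = 116.95 m.
Depth below ground = 159.2 − 116.95 = 42.2 m.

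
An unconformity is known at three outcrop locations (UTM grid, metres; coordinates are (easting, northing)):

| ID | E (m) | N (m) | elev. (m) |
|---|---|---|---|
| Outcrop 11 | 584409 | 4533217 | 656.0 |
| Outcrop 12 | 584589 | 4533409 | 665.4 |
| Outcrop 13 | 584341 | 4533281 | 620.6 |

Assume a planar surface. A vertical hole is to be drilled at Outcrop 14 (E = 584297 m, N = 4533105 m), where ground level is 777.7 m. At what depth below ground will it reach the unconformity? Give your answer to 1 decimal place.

Two edge vectors: Outcrop 11→Outcrop 12 = (180, 192, 9.4), Outcrop 11→Outcrop 13 = (-68, 64, -35.4).
Normal n = (Outcrop 11→Outcrop 12) × (Outcrop 11→Outcrop 13) = (-7398.4, 5732.8, 24576).
So ∂z/∂E = −n_x/n_z = 0.301041667 and ∂z/∂N = −n_y/n_z = −0.233268229.
Intercept c from Outcrop 11: 656 − 175931.46 + 1057455.50 = 882180.04.
At (584297, 4533105): z_contact = 175897.74 − 1057429.38 + 882180.04 = 648.41 m.
Depth below ground = 777.7 − 648.41 = 129.3 m.

129.3 m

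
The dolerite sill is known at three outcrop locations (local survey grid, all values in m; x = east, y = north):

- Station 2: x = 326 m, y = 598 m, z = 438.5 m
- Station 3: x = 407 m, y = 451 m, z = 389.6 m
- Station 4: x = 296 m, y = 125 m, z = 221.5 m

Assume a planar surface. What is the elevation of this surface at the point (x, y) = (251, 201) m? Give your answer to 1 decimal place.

Let the plane be z = a·x + b·y + c.
Station 3−Station 2: 81a − 147b = −48.9;  Station 4−Station 2: −30a − 473b = −217.
Solving gives a = 0.20526, b = 0.44576.
Then c = 438.5 − a·326 − b·598 = 105.02.
At (251, 201): z = 51.5 + 89.6 + 105.02 = 246.1 m.

246.1 m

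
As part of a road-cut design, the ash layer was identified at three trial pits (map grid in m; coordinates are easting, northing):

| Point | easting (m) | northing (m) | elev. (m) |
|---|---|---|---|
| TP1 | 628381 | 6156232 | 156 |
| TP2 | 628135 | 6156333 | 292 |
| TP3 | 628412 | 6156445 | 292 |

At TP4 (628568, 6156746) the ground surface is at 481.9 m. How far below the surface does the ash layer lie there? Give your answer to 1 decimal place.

Two edge vectors: TP1→TP2 = (-246, 101, 136), TP1→TP3 = (31, 213, 136).
Normal n = (TP1→TP2) × (TP1→TP3) = (-15232, 37672, -55529).
So ∂z/∂easting = −n_x/n_z = −0.274307119 and ∂z/∂northing = −n_y/n_z = 0.678420285.
Intercept c from TP1: 156 + 172369.38 − 4176512.67 = −4003987.29.
At (628568, 6156746): z_contact = −172420.68 + 4176861.38 − 4003987.29 = 453.41 m.
Depth below ground = 481.9 − 453.41 = 28.5 m.

28.5 m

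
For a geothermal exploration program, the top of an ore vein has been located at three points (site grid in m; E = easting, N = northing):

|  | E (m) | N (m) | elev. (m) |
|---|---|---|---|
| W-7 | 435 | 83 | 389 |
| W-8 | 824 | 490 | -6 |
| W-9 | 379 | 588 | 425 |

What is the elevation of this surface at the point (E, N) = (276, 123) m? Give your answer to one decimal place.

Let the plane be z = a·E + b·N + c.
W-8−W-7: 389a + 407b = −395;  W-9−W-7: −56a + 505b = 36.
Solving gives a = −0.97669, b = −0.03702.
Then c = 389 − a·435 − b·83 = 816.93.
At (276, 123): z = −269.6 − 4.6 + 816.93 = 542.8 m.

542.8 m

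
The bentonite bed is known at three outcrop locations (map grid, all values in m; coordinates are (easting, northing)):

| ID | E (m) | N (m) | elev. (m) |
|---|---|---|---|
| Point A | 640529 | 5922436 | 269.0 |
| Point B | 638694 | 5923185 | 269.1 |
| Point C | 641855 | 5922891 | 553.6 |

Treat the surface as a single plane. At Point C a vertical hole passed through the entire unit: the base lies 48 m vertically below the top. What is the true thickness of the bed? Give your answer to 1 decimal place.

Two edge vectors: Point A→Point B = (-1835, 749, 0.1), Point A→Point C = (1326, 455, 284.6).
Normal n = (Point A→Point B) × (Point A→Point C) = (213119.9, 522373.6, -1828099).
So ∂z/∂E = −n_x/n_z = 0.11658 and ∂z/∂N = −n_y/n_z = 0.28575.
|∇z| = √(a²+b²) = 0.30861, so dip δ = arctan(0.30861) = 17.15°.
True thickness = vertical thickness × cos δ = 48 × cos 17.15° = 45.9 m.

45.9 m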